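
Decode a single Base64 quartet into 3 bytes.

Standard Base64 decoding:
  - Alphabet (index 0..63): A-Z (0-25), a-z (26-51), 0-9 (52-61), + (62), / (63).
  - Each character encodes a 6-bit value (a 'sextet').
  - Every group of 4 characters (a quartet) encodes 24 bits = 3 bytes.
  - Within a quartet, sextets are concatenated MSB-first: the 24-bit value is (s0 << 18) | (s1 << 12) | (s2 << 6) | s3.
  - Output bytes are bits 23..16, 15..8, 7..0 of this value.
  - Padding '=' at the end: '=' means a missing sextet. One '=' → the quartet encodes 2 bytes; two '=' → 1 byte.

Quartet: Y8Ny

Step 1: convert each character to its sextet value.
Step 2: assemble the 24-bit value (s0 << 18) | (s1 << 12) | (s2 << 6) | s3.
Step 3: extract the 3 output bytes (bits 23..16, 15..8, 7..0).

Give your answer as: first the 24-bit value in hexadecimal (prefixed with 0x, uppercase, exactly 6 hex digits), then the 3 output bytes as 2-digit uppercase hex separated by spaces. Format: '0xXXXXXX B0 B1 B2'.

Answer: 0x63C372 63 C3 72

Derivation:
Sextets: Y=24, 8=60, N=13, y=50
24-bit: (24<<18) | (60<<12) | (13<<6) | 50
      = 0x600000 | 0x03C000 | 0x000340 | 0x000032
      = 0x63C372
Bytes: (v>>16)&0xFF=63, (v>>8)&0xFF=C3, v&0xFF=72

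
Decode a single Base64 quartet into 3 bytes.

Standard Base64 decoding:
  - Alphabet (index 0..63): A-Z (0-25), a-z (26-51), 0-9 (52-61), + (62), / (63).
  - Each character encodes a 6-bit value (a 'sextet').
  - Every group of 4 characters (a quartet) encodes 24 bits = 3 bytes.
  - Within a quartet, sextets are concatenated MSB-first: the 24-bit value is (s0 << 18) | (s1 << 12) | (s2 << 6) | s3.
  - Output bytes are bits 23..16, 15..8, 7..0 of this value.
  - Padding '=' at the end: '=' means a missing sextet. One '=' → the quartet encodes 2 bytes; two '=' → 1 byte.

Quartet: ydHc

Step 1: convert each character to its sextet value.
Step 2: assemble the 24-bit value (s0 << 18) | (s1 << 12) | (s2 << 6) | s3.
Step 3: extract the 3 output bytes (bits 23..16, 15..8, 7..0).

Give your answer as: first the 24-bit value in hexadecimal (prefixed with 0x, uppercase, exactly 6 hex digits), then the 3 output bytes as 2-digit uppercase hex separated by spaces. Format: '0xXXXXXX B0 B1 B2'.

Sextets: y=50, d=29, H=7, c=28
24-bit: (50<<18) | (29<<12) | (7<<6) | 28
      = 0xC80000 | 0x01D000 | 0x0001C0 | 0x00001C
      = 0xC9D1DC
Bytes: (v>>16)&0xFF=C9, (v>>8)&0xFF=D1, v&0xFF=DC

Answer: 0xC9D1DC C9 D1 DC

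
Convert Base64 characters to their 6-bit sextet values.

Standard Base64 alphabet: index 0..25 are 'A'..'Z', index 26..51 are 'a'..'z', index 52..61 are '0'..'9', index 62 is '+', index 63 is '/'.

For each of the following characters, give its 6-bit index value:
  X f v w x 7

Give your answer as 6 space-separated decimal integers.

'X': A..Z range, ord('X') − ord('A') = 23
'f': a..z range, 26 + ord('f') − ord('a') = 31
'v': a..z range, 26 + ord('v') − ord('a') = 47
'w': a..z range, 26 + ord('w') − ord('a') = 48
'x': a..z range, 26 + ord('x') − ord('a') = 49
'7': 0..9 range, 52 + ord('7') − ord('0') = 59

Answer: 23 31 47 48 49 59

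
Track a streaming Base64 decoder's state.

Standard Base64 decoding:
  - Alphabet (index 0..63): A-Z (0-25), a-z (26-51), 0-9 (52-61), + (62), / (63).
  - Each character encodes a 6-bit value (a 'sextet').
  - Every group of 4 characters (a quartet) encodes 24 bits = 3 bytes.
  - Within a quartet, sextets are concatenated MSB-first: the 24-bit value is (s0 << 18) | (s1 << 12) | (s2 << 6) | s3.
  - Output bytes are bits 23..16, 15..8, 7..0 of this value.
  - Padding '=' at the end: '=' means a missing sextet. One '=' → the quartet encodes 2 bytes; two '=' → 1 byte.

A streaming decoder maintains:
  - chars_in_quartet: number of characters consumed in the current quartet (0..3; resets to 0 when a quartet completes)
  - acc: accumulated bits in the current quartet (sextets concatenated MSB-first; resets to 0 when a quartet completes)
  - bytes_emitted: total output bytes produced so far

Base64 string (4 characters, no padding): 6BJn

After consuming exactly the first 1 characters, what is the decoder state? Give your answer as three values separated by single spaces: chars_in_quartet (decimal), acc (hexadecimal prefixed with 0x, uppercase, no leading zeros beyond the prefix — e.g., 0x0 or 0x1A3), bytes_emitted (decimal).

After char 0 ('6'=58): chars_in_quartet=1 acc=0x3A bytes_emitted=0

Answer: 1 0x3A 0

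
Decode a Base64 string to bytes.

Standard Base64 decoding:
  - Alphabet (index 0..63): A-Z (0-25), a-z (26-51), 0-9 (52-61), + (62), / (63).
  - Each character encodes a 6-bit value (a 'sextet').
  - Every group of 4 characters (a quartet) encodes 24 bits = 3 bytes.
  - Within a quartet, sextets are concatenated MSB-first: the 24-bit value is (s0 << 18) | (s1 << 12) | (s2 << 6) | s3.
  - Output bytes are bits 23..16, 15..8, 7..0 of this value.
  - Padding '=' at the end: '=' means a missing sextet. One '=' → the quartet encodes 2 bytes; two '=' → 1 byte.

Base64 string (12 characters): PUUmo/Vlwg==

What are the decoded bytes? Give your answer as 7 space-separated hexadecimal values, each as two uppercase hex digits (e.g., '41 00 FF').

After char 0 ('P'=15): chars_in_quartet=1 acc=0xF bytes_emitted=0
After char 1 ('U'=20): chars_in_quartet=2 acc=0x3D4 bytes_emitted=0
After char 2 ('U'=20): chars_in_quartet=3 acc=0xF514 bytes_emitted=0
After char 3 ('m'=38): chars_in_quartet=4 acc=0x3D4526 -> emit 3D 45 26, reset; bytes_emitted=3
After char 4 ('o'=40): chars_in_quartet=1 acc=0x28 bytes_emitted=3
After char 5 ('/'=63): chars_in_quartet=2 acc=0xA3F bytes_emitted=3
After char 6 ('V'=21): chars_in_quartet=3 acc=0x28FD5 bytes_emitted=3
After char 7 ('l'=37): chars_in_quartet=4 acc=0xA3F565 -> emit A3 F5 65, reset; bytes_emitted=6
After char 8 ('w'=48): chars_in_quartet=1 acc=0x30 bytes_emitted=6
After char 9 ('g'=32): chars_in_quartet=2 acc=0xC20 bytes_emitted=6
Padding '==': partial quartet acc=0xC20 -> emit C2; bytes_emitted=7

Answer: 3D 45 26 A3 F5 65 C2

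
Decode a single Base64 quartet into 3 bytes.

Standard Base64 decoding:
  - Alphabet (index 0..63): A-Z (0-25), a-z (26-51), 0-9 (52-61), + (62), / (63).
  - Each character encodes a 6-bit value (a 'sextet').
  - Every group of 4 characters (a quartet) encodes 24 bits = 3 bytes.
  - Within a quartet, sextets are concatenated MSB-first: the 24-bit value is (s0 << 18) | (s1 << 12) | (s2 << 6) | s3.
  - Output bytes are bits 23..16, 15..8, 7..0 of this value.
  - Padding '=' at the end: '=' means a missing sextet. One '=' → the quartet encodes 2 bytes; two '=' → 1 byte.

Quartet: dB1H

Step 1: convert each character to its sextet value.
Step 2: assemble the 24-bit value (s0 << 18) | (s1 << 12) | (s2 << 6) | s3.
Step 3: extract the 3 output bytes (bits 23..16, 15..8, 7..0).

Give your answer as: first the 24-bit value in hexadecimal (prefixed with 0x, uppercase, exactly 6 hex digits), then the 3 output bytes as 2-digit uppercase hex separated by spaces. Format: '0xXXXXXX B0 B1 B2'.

Answer: 0x741D47 74 1D 47

Derivation:
Sextets: d=29, B=1, 1=53, H=7
24-bit: (29<<18) | (1<<12) | (53<<6) | 7
      = 0x740000 | 0x001000 | 0x000D40 | 0x000007
      = 0x741D47
Bytes: (v>>16)&0xFF=74, (v>>8)&0xFF=1D, v&0xFF=47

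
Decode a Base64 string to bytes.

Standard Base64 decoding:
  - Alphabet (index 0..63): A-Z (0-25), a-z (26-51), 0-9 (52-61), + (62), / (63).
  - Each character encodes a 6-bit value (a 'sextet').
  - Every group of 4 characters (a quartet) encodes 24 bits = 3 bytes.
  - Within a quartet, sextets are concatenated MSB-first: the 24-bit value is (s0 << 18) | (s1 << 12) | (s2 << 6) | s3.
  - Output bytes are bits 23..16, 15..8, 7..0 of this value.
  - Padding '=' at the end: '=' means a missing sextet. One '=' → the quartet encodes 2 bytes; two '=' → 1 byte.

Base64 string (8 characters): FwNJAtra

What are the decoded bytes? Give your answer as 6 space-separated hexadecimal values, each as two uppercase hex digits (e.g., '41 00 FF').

After char 0 ('F'=5): chars_in_quartet=1 acc=0x5 bytes_emitted=0
After char 1 ('w'=48): chars_in_quartet=2 acc=0x170 bytes_emitted=0
After char 2 ('N'=13): chars_in_quartet=3 acc=0x5C0D bytes_emitted=0
After char 3 ('J'=9): chars_in_quartet=4 acc=0x170349 -> emit 17 03 49, reset; bytes_emitted=3
After char 4 ('A'=0): chars_in_quartet=1 acc=0x0 bytes_emitted=3
After char 5 ('t'=45): chars_in_quartet=2 acc=0x2D bytes_emitted=3
After char 6 ('r'=43): chars_in_quartet=3 acc=0xB6B bytes_emitted=3
After char 7 ('a'=26): chars_in_quartet=4 acc=0x2DADA -> emit 02 DA DA, reset; bytes_emitted=6

Answer: 17 03 49 02 DA DA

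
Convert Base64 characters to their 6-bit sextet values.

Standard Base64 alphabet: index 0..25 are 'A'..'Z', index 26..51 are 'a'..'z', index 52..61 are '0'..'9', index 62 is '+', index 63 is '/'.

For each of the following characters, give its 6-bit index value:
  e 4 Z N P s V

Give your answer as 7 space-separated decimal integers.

Answer: 30 56 25 13 15 44 21

Derivation:
'e': a..z range, 26 + ord('e') − ord('a') = 30
'4': 0..9 range, 52 + ord('4') − ord('0') = 56
'Z': A..Z range, ord('Z') − ord('A') = 25
'N': A..Z range, ord('N') − ord('A') = 13
'P': A..Z range, ord('P') − ord('A') = 15
's': a..z range, 26 + ord('s') − ord('a') = 44
'V': A..Z range, ord('V') − ord('A') = 21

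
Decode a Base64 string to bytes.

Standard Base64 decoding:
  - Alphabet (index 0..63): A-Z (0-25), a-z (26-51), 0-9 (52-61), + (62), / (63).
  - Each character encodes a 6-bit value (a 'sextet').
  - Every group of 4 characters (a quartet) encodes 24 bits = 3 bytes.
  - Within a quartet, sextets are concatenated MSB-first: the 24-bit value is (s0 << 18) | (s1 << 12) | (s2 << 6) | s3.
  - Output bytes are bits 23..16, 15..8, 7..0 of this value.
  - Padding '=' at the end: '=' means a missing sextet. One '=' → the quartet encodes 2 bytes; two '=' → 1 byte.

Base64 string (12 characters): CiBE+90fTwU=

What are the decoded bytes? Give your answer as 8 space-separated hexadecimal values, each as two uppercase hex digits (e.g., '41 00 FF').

After char 0 ('C'=2): chars_in_quartet=1 acc=0x2 bytes_emitted=0
After char 1 ('i'=34): chars_in_quartet=2 acc=0xA2 bytes_emitted=0
After char 2 ('B'=1): chars_in_quartet=3 acc=0x2881 bytes_emitted=0
After char 3 ('E'=4): chars_in_quartet=4 acc=0xA2044 -> emit 0A 20 44, reset; bytes_emitted=3
After char 4 ('+'=62): chars_in_quartet=1 acc=0x3E bytes_emitted=3
After char 5 ('9'=61): chars_in_quartet=2 acc=0xFBD bytes_emitted=3
After char 6 ('0'=52): chars_in_quartet=3 acc=0x3EF74 bytes_emitted=3
After char 7 ('f'=31): chars_in_quartet=4 acc=0xFBDD1F -> emit FB DD 1F, reset; bytes_emitted=6
After char 8 ('T'=19): chars_in_quartet=1 acc=0x13 bytes_emitted=6
After char 9 ('w'=48): chars_in_quartet=2 acc=0x4F0 bytes_emitted=6
After char 10 ('U'=20): chars_in_quartet=3 acc=0x13C14 bytes_emitted=6
Padding '=': partial quartet acc=0x13C14 -> emit 4F 05; bytes_emitted=8

Answer: 0A 20 44 FB DD 1F 4F 05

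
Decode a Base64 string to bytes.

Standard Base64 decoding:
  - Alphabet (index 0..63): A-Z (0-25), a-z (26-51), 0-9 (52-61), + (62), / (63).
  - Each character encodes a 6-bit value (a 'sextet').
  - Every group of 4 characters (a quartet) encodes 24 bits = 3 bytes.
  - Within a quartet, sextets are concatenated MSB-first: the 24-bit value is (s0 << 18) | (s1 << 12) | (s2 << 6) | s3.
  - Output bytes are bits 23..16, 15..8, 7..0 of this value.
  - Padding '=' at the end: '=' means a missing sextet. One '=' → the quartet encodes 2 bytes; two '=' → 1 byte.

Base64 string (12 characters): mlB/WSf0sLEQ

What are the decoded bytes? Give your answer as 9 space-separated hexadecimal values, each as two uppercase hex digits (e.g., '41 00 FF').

Answer: 9A 50 7F 59 27 F4 B0 B1 10

Derivation:
After char 0 ('m'=38): chars_in_quartet=1 acc=0x26 bytes_emitted=0
After char 1 ('l'=37): chars_in_quartet=2 acc=0x9A5 bytes_emitted=0
After char 2 ('B'=1): chars_in_quartet=3 acc=0x26941 bytes_emitted=0
After char 3 ('/'=63): chars_in_quartet=4 acc=0x9A507F -> emit 9A 50 7F, reset; bytes_emitted=3
After char 4 ('W'=22): chars_in_quartet=1 acc=0x16 bytes_emitted=3
After char 5 ('S'=18): chars_in_quartet=2 acc=0x592 bytes_emitted=3
After char 6 ('f'=31): chars_in_quartet=3 acc=0x1649F bytes_emitted=3
After char 7 ('0'=52): chars_in_quartet=4 acc=0x5927F4 -> emit 59 27 F4, reset; bytes_emitted=6
After char 8 ('s'=44): chars_in_quartet=1 acc=0x2C bytes_emitted=6
After char 9 ('L'=11): chars_in_quartet=2 acc=0xB0B bytes_emitted=6
After char 10 ('E'=4): chars_in_quartet=3 acc=0x2C2C4 bytes_emitted=6
After char 11 ('Q'=16): chars_in_quartet=4 acc=0xB0B110 -> emit B0 B1 10, reset; bytes_emitted=9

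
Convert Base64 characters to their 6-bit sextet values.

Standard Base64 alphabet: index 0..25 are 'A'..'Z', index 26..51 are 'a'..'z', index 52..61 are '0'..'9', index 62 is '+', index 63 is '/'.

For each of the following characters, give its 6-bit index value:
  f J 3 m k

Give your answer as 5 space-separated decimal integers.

Answer: 31 9 55 38 36

Derivation:
'f': a..z range, 26 + ord('f') − ord('a') = 31
'J': A..Z range, ord('J') − ord('A') = 9
'3': 0..9 range, 52 + ord('3') − ord('0') = 55
'm': a..z range, 26 + ord('m') − ord('a') = 38
'k': a..z range, 26 + ord('k') − ord('a') = 36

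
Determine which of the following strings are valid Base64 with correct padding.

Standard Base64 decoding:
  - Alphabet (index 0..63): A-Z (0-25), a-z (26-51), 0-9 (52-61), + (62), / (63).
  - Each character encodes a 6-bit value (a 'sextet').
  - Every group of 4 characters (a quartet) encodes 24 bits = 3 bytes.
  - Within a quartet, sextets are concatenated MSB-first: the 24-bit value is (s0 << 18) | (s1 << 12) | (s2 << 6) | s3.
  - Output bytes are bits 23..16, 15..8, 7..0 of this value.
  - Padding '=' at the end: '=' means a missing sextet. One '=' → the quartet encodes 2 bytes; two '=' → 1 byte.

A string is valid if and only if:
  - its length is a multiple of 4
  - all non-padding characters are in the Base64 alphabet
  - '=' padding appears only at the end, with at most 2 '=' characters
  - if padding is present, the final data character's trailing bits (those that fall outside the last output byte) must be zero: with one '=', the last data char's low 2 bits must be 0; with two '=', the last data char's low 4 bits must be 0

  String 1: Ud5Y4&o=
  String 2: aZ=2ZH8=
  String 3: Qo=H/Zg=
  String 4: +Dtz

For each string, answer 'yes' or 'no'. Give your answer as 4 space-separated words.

Answer: no no no yes

Derivation:
String 1: 'Ud5Y4&o=' → invalid (bad char(s): ['&'])
String 2: 'aZ=2ZH8=' → invalid (bad char(s): ['=']; '=' in middle)
String 3: 'Qo=H/Zg=' → invalid (bad char(s): ['=']; '=' in middle)
String 4: '+Dtz' → valid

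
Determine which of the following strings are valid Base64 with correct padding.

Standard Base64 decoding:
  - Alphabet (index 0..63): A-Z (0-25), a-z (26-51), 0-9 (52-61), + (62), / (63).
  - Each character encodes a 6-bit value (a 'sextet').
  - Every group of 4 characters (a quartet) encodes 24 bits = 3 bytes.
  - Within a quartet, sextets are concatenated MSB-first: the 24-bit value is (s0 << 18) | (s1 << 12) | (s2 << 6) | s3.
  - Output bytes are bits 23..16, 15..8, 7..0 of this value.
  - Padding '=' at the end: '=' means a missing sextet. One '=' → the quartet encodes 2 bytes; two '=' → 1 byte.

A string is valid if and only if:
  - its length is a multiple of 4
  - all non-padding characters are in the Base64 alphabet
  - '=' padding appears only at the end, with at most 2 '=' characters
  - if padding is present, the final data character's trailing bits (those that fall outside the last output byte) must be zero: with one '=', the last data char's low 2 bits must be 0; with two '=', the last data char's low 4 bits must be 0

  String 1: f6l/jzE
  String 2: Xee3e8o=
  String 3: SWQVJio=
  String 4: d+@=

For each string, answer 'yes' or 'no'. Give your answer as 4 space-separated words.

String 1: 'f6l/jzE' → invalid (len=7 not mult of 4)
String 2: 'Xee3e8o=' → valid
String 3: 'SWQVJio=' → valid
String 4: 'd+@=' → invalid (bad char(s): ['@'])

Answer: no yes yes no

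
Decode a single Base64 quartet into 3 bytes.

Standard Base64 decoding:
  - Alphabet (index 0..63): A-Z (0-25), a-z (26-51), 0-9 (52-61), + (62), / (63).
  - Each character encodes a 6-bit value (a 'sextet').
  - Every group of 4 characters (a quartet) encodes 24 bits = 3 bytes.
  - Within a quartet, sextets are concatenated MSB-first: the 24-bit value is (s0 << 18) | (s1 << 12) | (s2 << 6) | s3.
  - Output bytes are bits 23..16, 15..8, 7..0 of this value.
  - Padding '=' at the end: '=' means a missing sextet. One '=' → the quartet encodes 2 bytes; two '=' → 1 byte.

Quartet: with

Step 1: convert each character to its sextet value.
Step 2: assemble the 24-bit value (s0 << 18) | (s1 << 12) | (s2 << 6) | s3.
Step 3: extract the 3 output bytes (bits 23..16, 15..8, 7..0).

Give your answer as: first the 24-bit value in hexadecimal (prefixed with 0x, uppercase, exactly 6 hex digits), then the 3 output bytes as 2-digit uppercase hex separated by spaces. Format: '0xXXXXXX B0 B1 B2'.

Sextets: w=48, i=34, t=45, h=33
24-bit: (48<<18) | (34<<12) | (45<<6) | 33
      = 0xC00000 | 0x022000 | 0x000B40 | 0x000021
      = 0xC22B61
Bytes: (v>>16)&0xFF=C2, (v>>8)&0xFF=2B, v&0xFF=61

Answer: 0xC22B61 C2 2B 61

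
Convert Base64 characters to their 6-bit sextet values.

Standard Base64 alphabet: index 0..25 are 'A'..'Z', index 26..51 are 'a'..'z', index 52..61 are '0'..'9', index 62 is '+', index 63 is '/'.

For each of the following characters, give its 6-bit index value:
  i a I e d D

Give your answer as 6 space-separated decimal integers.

'i': a..z range, 26 + ord('i') − ord('a') = 34
'a': a..z range, 26 + ord('a') − ord('a') = 26
'I': A..Z range, ord('I') − ord('A') = 8
'e': a..z range, 26 + ord('e') − ord('a') = 30
'd': a..z range, 26 + ord('d') − ord('a') = 29
'D': A..Z range, ord('D') − ord('A') = 3

Answer: 34 26 8 30 29 3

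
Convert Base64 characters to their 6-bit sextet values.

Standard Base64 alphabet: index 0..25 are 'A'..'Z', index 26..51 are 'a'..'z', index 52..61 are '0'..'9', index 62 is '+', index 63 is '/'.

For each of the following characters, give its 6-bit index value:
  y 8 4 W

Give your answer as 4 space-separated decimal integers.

Answer: 50 60 56 22

Derivation:
'y': a..z range, 26 + ord('y') − ord('a') = 50
'8': 0..9 range, 52 + ord('8') − ord('0') = 60
'4': 0..9 range, 52 + ord('4') − ord('0') = 56
'W': A..Z range, ord('W') − ord('A') = 22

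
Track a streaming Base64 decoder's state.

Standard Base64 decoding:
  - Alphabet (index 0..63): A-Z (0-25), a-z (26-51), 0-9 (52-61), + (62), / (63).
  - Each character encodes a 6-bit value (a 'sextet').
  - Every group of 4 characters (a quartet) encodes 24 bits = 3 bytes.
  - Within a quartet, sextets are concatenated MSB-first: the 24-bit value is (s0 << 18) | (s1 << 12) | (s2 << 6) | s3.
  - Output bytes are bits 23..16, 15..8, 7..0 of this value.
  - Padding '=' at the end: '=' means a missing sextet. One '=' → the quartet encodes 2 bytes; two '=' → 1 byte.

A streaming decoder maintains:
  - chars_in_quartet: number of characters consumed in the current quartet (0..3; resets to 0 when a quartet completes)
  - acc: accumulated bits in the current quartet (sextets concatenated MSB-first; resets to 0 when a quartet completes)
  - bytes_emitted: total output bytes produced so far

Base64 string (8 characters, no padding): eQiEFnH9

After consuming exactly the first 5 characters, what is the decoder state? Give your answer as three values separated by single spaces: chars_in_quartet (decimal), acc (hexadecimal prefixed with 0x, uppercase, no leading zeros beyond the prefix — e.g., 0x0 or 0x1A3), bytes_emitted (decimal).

After char 0 ('e'=30): chars_in_quartet=1 acc=0x1E bytes_emitted=0
After char 1 ('Q'=16): chars_in_quartet=2 acc=0x790 bytes_emitted=0
After char 2 ('i'=34): chars_in_quartet=3 acc=0x1E422 bytes_emitted=0
After char 3 ('E'=4): chars_in_quartet=4 acc=0x790884 -> emit 79 08 84, reset; bytes_emitted=3
After char 4 ('F'=5): chars_in_quartet=1 acc=0x5 bytes_emitted=3

Answer: 1 0x5 3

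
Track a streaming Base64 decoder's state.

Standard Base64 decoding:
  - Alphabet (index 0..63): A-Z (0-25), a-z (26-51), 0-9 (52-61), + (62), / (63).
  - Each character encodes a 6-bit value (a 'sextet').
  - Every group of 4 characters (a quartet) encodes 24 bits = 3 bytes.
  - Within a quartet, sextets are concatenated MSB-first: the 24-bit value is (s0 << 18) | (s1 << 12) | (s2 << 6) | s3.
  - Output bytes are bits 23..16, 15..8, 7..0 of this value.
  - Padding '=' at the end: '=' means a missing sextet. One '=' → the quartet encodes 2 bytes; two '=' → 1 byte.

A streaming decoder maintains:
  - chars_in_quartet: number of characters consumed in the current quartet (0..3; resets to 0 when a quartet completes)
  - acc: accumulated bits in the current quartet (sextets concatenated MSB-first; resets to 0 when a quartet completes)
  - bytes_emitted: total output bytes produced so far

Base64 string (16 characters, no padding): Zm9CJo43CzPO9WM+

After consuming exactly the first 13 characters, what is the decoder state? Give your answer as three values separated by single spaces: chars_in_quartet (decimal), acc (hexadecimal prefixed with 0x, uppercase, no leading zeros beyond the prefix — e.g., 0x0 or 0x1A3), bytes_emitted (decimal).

After char 0 ('Z'=25): chars_in_quartet=1 acc=0x19 bytes_emitted=0
After char 1 ('m'=38): chars_in_quartet=2 acc=0x666 bytes_emitted=0
After char 2 ('9'=61): chars_in_quartet=3 acc=0x199BD bytes_emitted=0
After char 3 ('C'=2): chars_in_quartet=4 acc=0x666F42 -> emit 66 6F 42, reset; bytes_emitted=3
After char 4 ('J'=9): chars_in_quartet=1 acc=0x9 bytes_emitted=3
After char 5 ('o'=40): chars_in_quartet=2 acc=0x268 bytes_emitted=3
After char 6 ('4'=56): chars_in_quartet=3 acc=0x9A38 bytes_emitted=3
After char 7 ('3'=55): chars_in_quartet=4 acc=0x268E37 -> emit 26 8E 37, reset; bytes_emitted=6
After char 8 ('C'=2): chars_in_quartet=1 acc=0x2 bytes_emitted=6
After char 9 ('z'=51): chars_in_quartet=2 acc=0xB3 bytes_emitted=6
After char 10 ('P'=15): chars_in_quartet=3 acc=0x2CCF bytes_emitted=6
After char 11 ('O'=14): chars_in_quartet=4 acc=0xB33CE -> emit 0B 33 CE, reset; bytes_emitted=9
After char 12 ('9'=61): chars_in_quartet=1 acc=0x3D bytes_emitted=9

Answer: 1 0x3D 9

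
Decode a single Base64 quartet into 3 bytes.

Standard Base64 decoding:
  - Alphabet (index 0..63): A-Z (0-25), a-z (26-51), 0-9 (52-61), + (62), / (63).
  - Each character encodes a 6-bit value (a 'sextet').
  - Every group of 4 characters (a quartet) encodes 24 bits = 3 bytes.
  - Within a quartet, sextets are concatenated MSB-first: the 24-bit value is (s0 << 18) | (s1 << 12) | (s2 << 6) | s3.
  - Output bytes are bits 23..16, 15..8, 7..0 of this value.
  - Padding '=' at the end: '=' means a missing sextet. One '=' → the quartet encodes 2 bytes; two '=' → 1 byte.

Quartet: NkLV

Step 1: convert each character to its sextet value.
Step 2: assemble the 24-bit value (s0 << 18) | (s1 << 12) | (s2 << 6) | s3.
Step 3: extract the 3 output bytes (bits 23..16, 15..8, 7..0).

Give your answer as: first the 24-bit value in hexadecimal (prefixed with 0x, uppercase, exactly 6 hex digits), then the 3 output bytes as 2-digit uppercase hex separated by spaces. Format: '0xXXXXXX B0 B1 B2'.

Answer: 0x3642D5 36 42 D5

Derivation:
Sextets: N=13, k=36, L=11, V=21
24-bit: (13<<18) | (36<<12) | (11<<6) | 21
      = 0x340000 | 0x024000 | 0x0002C0 | 0x000015
      = 0x3642D5
Bytes: (v>>16)&0xFF=36, (v>>8)&0xFF=42, v&0xFF=D5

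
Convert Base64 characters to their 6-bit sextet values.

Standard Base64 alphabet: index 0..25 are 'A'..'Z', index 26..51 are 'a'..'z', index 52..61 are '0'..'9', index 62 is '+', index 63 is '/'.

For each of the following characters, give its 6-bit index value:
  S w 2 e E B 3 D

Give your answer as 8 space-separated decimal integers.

Answer: 18 48 54 30 4 1 55 3

Derivation:
'S': A..Z range, ord('S') − ord('A') = 18
'w': a..z range, 26 + ord('w') − ord('a') = 48
'2': 0..9 range, 52 + ord('2') − ord('0') = 54
'e': a..z range, 26 + ord('e') − ord('a') = 30
'E': A..Z range, ord('E') − ord('A') = 4
'B': A..Z range, ord('B') − ord('A') = 1
'3': 0..9 range, 52 + ord('3') − ord('0') = 55
'D': A..Z range, ord('D') − ord('A') = 3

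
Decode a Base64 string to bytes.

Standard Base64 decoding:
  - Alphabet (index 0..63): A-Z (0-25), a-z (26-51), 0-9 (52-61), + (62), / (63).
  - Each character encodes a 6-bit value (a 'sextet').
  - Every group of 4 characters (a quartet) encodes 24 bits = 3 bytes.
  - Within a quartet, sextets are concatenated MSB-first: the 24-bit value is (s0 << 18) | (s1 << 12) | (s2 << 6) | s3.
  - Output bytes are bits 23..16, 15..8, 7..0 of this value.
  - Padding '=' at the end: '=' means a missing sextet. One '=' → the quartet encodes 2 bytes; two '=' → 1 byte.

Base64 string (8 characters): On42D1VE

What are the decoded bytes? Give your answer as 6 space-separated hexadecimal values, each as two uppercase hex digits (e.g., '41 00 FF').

After char 0 ('O'=14): chars_in_quartet=1 acc=0xE bytes_emitted=0
After char 1 ('n'=39): chars_in_quartet=2 acc=0x3A7 bytes_emitted=0
After char 2 ('4'=56): chars_in_quartet=3 acc=0xE9F8 bytes_emitted=0
After char 3 ('2'=54): chars_in_quartet=4 acc=0x3A7E36 -> emit 3A 7E 36, reset; bytes_emitted=3
After char 4 ('D'=3): chars_in_quartet=1 acc=0x3 bytes_emitted=3
After char 5 ('1'=53): chars_in_quartet=2 acc=0xF5 bytes_emitted=3
After char 6 ('V'=21): chars_in_quartet=3 acc=0x3D55 bytes_emitted=3
After char 7 ('E'=4): chars_in_quartet=4 acc=0xF5544 -> emit 0F 55 44, reset; bytes_emitted=6

Answer: 3A 7E 36 0F 55 44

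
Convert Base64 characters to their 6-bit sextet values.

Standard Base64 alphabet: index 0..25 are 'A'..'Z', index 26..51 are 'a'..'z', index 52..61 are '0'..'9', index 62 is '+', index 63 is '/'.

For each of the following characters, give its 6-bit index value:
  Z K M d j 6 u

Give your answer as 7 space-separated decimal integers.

'Z': A..Z range, ord('Z') − ord('A') = 25
'K': A..Z range, ord('K') − ord('A') = 10
'M': A..Z range, ord('M') − ord('A') = 12
'd': a..z range, 26 + ord('d') − ord('a') = 29
'j': a..z range, 26 + ord('j') − ord('a') = 35
'6': 0..9 range, 52 + ord('6') − ord('0') = 58
'u': a..z range, 26 + ord('u') − ord('a') = 46

Answer: 25 10 12 29 35 58 46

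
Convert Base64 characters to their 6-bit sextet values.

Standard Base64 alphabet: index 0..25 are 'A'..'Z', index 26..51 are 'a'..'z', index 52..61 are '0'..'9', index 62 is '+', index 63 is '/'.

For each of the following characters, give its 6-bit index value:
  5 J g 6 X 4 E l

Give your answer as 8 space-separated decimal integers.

'5': 0..9 range, 52 + ord('5') − ord('0') = 57
'J': A..Z range, ord('J') − ord('A') = 9
'g': a..z range, 26 + ord('g') − ord('a') = 32
'6': 0..9 range, 52 + ord('6') − ord('0') = 58
'X': A..Z range, ord('X') − ord('A') = 23
'4': 0..9 range, 52 + ord('4') − ord('0') = 56
'E': A..Z range, ord('E') − ord('A') = 4
'l': a..z range, 26 + ord('l') − ord('a') = 37

Answer: 57 9 32 58 23 56 4 37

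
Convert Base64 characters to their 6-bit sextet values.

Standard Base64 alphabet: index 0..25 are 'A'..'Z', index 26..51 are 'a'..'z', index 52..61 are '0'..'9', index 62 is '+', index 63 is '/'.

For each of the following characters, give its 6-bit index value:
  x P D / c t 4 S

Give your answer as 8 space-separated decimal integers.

'x': a..z range, 26 + ord('x') − ord('a') = 49
'P': A..Z range, ord('P') − ord('A') = 15
'D': A..Z range, ord('D') − ord('A') = 3
'/': index 63
'c': a..z range, 26 + ord('c') − ord('a') = 28
't': a..z range, 26 + ord('t') − ord('a') = 45
'4': 0..9 range, 52 + ord('4') − ord('0') = 56
'S': A..Z range, ord('S') − ord('A') = 18

Answer: 49 15 3 63 28 45 56 18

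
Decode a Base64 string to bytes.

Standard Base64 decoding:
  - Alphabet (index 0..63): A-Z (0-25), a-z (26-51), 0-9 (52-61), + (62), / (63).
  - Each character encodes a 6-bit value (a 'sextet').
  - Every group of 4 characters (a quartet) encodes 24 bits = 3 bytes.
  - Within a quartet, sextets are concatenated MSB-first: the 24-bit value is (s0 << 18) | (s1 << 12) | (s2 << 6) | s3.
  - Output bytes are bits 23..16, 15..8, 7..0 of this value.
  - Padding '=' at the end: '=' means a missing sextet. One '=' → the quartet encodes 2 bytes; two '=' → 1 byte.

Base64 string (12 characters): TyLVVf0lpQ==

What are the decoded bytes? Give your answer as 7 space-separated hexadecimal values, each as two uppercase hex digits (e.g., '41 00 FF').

After char 0 ('T'=19): chars_in_quartet=1 acc=0x13 bytes_emitted=0
After char 1 ('y'=50): chars_in_quartet=2 acc=0x4F2 bytes_emitted=0
After char 2 ('L'=11): chars_in_quartet=3 acc=0x13C8B bytes_emitted=0
After char 3 ('V'=21): chars_in_quartet=4 acc=0x4F22D5 -> emit 4F 22 D5, reset; bytes_emitted=3
After char 4 ('V'=21): chars_in_quartet=1 acc=0x15 bytes_emitted=3
After char 5 ('f'=31): chars_in_quartet=2 acc=0x55F bytes_emitted=3
After char 6 ('0'=52): chars_in_quartet=3 acc=0x157F4 bytes_emitted=3
After char 7 ('l'=37): chars_in_quartet=4 acc=0x55FD25 -> emit 55 FD 25, reset; bytes_emitted=6
After char 8 ('p'=41): chars_in_quartet=1 acc=0x29 bytes_emitted=6
After char 9 ('Q'=16): chars_in_quartet=2 acc=0xA50 bytes_emitted=6
Padding '==': partial quartet acc=0xA50 -> emit A5; bytes_emitted=7

Answer: 4F 22 D5 55 FD 25 A5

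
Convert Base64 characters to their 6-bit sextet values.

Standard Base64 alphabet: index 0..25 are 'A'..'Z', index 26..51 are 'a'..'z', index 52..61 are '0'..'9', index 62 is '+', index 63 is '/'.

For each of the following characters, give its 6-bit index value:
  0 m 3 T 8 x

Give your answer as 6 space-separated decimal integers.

Answer: 52 38 55 19 60 49

Derivation:
'0': 0..9 range, 52 + ord('0') − ord('0') = 52
'm': a..z range, 26 + ord('m') − ord('a') = 38
'3': 0..9 range, 52 + ord('3') − ord('0') = 55
'T': A..Z range, ord('T') − ord('A') = 19
'8': 0..9 range, 52 + ord('8') − ord('0') = 60
'x': a..z range, 26 + ord('x') − ord('a') = 49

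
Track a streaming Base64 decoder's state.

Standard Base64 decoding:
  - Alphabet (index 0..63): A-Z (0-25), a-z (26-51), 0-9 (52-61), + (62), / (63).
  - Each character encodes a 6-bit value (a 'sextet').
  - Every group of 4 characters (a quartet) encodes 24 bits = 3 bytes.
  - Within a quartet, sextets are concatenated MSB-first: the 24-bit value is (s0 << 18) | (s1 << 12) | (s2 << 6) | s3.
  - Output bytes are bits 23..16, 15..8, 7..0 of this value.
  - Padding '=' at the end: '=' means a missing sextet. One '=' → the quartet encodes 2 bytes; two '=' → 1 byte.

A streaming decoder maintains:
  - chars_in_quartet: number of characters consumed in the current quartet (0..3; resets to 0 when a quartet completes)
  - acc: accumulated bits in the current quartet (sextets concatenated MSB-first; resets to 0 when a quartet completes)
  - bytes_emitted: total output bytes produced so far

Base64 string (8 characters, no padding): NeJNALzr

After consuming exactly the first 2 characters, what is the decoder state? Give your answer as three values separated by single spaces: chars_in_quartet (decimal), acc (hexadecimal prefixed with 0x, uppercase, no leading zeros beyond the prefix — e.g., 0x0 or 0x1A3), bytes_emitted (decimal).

After char 0 ('N'=13): chars_in_quartet=1 acc=0xD bytes_emitted=0
After char 1 ('e'=30): chars_in_quartet=2 acc=0x35E bytes_emitted=0

Answer: 2 0x35E 0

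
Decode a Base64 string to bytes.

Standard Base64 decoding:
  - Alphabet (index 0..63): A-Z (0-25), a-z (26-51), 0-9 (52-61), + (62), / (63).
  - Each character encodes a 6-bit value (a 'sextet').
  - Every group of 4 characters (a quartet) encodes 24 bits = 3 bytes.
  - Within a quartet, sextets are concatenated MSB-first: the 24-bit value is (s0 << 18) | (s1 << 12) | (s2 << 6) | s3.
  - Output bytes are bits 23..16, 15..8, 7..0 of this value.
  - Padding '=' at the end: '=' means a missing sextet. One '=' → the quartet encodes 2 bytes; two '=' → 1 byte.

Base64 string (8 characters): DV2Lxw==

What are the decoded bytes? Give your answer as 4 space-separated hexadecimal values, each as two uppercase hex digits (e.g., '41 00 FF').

Answer: 0D 5D 8B C7

Derivation:
After char 0 ('D'=3): chars_in_quartet=1 acc=0x3 bytes_emitted=0
After char 1 ('V'=21): chars_in_quartet=2 acc=0xD5 bytes_emitted=0
After char 2 ('2'=54): chars_in_quartet=3 acc=0x3576 bytes_emitted=0
After char 3 ('L'=11): chars_in_quartet=4 acc=0xD5D8B -> emit 0D 5D 8B, reset; bytes_emitted=3
After char 4 ('x'=49): chars_in_quartet=1 acc=0x31 bytes_emitted=3
After char 5 ('w'=48): chars_in_quartet=2 acc=0xC70 bytes_emitted=3
Padding '==': partial quartet acc=0xC70 -> emit C7; bytes_emitted=4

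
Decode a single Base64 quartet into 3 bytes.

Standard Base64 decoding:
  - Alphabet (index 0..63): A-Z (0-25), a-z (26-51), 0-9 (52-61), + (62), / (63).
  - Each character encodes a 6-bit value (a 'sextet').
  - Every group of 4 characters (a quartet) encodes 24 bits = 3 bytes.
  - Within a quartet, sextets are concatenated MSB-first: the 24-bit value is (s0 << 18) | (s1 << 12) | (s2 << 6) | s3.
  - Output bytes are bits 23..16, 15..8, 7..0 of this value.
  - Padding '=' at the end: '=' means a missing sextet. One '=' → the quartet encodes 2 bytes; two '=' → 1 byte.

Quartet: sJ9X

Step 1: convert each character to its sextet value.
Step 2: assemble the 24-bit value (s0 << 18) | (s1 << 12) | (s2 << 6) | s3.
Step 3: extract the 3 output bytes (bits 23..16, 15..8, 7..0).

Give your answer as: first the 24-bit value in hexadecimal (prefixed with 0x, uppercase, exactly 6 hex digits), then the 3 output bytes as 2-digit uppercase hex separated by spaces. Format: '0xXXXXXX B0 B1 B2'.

Sextets: s=44, J=9, 9=61, X=23
24-bit: (44<<18) | (9<<12) | (61<<6) | 23
      = 0xB00000 | 0x009000 | 0x000F40 | 0x000017
      = 0xB09F57
Bytes: (v>>16)&0xFF=B0, (v>>8)&0xFF=9F, v&0xFF=57

Answer: 0xB09F57 B0 9F 57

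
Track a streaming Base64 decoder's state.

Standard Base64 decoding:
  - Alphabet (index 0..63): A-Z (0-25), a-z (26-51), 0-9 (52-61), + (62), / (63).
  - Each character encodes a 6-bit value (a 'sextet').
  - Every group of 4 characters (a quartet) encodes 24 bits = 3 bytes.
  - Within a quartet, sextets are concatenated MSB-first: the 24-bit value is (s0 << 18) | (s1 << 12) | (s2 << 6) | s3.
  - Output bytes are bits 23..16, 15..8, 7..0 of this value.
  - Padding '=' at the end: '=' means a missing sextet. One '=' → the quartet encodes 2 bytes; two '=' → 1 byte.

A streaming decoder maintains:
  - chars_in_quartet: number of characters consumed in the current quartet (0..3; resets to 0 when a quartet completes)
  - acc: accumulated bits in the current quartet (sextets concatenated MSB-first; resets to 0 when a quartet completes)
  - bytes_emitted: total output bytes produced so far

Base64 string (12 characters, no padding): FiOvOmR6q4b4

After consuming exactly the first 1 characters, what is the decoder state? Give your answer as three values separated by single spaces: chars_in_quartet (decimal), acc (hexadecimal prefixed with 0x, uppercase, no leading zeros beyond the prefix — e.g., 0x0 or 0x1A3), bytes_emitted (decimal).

After char 0 ('F'=5): chars_in_quartet=1 acc=0x5 bytes_emitted=0

Answer: 1 0x5 0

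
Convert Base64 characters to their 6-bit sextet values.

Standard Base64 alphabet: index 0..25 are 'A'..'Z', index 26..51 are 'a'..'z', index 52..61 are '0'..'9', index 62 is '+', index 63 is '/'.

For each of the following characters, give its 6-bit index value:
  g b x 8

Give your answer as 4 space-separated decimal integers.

Answer: 32 27 49 60

Derivation:
'g': a..z range, 26 + ord('g') − ord('a') = 32
'b': a..z range, 26 + ord('b') − ord('a') = 27
'x': a..z range, 26 + ord('x') − ord('a') = 49
'8': 0..9 range, 52 + ord('8') − ord('0') = 60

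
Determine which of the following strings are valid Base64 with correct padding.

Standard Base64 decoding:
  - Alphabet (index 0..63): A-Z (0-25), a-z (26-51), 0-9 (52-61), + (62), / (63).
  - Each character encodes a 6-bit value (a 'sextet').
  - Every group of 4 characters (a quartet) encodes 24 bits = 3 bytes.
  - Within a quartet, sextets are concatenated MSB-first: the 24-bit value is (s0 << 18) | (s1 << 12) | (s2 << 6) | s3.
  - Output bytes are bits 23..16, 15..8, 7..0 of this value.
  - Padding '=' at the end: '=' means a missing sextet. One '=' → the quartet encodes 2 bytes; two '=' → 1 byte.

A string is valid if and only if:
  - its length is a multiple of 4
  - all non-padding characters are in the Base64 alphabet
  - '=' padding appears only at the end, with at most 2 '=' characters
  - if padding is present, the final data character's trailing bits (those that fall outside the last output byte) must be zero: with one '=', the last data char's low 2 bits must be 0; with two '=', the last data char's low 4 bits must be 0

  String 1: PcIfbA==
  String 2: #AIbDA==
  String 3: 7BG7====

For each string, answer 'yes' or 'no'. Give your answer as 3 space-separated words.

Answer: yes no no

Derivation:
String 1: 'PcIfbA==' → valid
String 2: '#AIbDA==' → invalid (bad char(s): ['#'])
String 3: '7BG7====' → invalid (4 pad chars (max 2))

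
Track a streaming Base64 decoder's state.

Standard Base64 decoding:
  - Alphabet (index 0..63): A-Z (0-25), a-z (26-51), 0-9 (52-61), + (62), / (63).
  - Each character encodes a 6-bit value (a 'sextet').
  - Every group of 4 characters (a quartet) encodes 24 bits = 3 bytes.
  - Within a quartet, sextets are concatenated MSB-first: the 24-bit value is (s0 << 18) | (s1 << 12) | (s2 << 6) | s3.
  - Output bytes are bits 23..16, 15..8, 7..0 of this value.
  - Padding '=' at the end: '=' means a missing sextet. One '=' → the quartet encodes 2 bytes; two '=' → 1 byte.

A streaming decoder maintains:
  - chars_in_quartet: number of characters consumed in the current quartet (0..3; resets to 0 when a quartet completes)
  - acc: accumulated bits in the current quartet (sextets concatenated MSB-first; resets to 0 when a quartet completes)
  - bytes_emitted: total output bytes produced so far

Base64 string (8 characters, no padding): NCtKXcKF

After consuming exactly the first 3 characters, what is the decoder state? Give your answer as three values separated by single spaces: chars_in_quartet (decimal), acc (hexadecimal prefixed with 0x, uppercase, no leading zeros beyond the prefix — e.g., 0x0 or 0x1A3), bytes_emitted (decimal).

Answer: 3 0xD0AD 0

Derivation:
After char 0 ('N'=13): chars_in_quartet=1 acc=0xD bytes_emitted=0
After char 1 ('C'=2): chars_in_quartet=2 acc=0x342 bytes_emitted=0
After char 2 ('t'=45): chars_in_quartet=3 acc=0xD0AD bytes_emitted=0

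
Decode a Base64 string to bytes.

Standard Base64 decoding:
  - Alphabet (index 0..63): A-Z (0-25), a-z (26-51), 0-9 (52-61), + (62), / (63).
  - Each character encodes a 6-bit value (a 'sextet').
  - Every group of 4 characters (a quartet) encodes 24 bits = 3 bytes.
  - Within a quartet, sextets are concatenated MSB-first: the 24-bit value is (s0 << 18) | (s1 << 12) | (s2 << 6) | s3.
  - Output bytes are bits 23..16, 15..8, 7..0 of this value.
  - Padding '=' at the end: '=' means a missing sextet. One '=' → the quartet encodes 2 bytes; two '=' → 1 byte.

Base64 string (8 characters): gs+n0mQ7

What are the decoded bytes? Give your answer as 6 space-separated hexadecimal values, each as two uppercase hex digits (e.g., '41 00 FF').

Answer: 82 CF A7 D2 64 3B

Derivation:
After char 0 ('g'=32): chars_in_quartet=1 acc=0x20 bytes_emitted=0
After char 1 ('s'=44): chars_in_quartet=2 acc=0x82C bytes_emitted=0
After char 2 ('+'=62): chars_in_quartet=3 acc=0x20B3E bytes_emitted=0
After char 3 ('n'=39): chars_in_quartet=4 acc=0x82CFA7 -> emit 82 CF A7, reset; bytes_emitted=3
After char 4 ('0'=52): chars_in_quartet=1 acc=0x34 bytes_emitted=3
After char 5 ('m'=38): chars_in_quartet=2 acc=0xD26 bytes_emitted=3
After char 6 ('Q'=16): chars_in_quartet=3 acc=0x34990 bytes_emitted=3
After char 7 ('7'=59): chars_in_quartet=4 acc=0xD2643B -> emit D2 64 3B, reset; bytes_emitted=6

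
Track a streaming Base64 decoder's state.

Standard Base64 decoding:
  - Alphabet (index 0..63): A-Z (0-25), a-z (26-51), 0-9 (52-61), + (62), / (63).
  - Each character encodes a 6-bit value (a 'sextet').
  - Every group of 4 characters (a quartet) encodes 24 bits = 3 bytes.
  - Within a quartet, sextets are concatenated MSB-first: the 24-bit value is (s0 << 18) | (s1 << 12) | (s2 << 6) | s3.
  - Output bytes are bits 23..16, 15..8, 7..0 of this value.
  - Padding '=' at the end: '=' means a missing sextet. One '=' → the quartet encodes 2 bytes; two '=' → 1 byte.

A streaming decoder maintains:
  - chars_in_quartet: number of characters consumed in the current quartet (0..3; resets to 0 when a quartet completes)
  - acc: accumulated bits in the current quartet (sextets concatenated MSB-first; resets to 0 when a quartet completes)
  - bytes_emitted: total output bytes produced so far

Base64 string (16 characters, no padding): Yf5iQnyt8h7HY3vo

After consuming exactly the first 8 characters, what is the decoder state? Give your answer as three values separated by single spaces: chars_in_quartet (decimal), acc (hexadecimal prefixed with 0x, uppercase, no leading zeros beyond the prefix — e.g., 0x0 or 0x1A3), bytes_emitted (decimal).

Answer: 0 0x0 6

Derivation:
After char 0 ('Y'=24): chars_in_quartet=1 acc=0x18 bytes_emitted=0
After char 1 ('f'=31): chars_in_quartet=2 acc=0x61F bytes_emitted=0
After char 2 ('5'=57): chars_in_quartet=3 acc=0x187F9 bytes_emitted=0
After char 3 ('i'=34): chars_in_quartet=4 acc=0x61FE62 -> emit 61 FE 62, reset; bytes_emitted=3
After char 4 ('Q'=16): chars_in_quartet=1 acc=0x10 bytes_emitted=3
After char 5 ('n'=39): chars_in_quartet=2 acc=0x427 bytes_emitted=3
After char 6 ('y'=50): chars_in_quartet=3 acc=0x109F2 bytes_emitted=3
After char 7 ('t'=45): chars_in_quartet=4 acc=0x427CAD -> emit 42 7C AD, reset; bytes_emitted=6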